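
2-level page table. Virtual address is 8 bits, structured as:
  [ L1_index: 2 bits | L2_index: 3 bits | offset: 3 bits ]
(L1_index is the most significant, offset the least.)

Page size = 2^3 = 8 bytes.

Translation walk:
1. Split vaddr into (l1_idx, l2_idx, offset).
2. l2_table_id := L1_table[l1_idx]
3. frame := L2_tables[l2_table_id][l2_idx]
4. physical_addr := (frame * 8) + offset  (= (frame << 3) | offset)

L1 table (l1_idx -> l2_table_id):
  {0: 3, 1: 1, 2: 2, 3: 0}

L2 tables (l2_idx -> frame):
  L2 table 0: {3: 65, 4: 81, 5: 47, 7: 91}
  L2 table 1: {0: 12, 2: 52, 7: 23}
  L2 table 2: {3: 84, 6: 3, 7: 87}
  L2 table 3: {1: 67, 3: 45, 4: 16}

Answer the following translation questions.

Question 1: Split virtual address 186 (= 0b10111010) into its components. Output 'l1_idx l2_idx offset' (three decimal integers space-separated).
vaddr = 186 = 0b10111010
  top 2 bits -> l1_idx = 2
  next 3 bits -> l2_idx = 7
  bottom 3 bits -> offset = 2

Answer: 2 7 2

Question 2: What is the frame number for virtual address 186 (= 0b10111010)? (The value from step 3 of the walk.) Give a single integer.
vaddr = 186: l1_idx=2, l2_idx=7
L1[2] = 2; L2[2][7] = 87

Answer: 87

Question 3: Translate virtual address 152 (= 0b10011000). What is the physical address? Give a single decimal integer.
vaddr = 152 = 0b10011000
Split: l1_idx=2, l2_idx=3, offset=0
L1[2] = 2
L2[2][3] = 84
paddr = 84 * 8 + 0 = 672

Answer: 672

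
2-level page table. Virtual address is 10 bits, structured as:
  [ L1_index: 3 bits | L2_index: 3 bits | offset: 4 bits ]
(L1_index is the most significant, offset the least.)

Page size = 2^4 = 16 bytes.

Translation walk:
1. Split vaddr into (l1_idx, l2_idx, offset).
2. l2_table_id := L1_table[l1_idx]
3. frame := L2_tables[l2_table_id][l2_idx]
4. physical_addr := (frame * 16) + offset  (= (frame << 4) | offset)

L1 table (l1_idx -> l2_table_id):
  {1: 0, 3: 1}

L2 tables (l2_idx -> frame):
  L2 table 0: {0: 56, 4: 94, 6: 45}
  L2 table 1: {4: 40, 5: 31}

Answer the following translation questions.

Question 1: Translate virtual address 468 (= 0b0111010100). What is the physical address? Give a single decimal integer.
vaddr = 468 = 0b0111010100
Split: l1_idx=3, l2_idx=5, offset=4
L1[3] = 1
L2[1][5] = 31
paddr = 31 * 16 + 4 = 500

Answer: 500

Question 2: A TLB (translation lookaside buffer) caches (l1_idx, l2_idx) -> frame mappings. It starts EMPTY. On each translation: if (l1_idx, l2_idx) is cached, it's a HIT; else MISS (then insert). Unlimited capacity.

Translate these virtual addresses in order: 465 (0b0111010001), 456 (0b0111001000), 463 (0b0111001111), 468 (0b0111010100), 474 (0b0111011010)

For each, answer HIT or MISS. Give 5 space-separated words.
vaddr=465: (3,5) not in TLB -> MISS, insert
vaddr=456: (3,4) not in TLB -> MISS, insert
vaddr=463: (3,4) in TLB -> HIT
vaddr=468: (3,5) in TLB -> HIT
vaddr=474: (3,5) in TLB -> HIT

Answer: MISS MISS HIT HIT HIT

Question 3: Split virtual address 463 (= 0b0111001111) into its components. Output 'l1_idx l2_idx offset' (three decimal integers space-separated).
vaddr = 463 = 0b0111001111
  top 3 bits -> l1_idx = 3
  next 3 bits -> l2_idx = 4
  bottom 4 bits -> offset = 15

Answer: 3 4 15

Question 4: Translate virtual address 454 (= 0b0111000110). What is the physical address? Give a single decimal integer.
Answer: 646

Derivation:
vaddr = 454 = 0b0111000110
Split: l1_idx=3, l2_idx=4, offset=6
L1[3] = 1
L2[1][4] = 40
paddr = 40 * 16 + 6 = 646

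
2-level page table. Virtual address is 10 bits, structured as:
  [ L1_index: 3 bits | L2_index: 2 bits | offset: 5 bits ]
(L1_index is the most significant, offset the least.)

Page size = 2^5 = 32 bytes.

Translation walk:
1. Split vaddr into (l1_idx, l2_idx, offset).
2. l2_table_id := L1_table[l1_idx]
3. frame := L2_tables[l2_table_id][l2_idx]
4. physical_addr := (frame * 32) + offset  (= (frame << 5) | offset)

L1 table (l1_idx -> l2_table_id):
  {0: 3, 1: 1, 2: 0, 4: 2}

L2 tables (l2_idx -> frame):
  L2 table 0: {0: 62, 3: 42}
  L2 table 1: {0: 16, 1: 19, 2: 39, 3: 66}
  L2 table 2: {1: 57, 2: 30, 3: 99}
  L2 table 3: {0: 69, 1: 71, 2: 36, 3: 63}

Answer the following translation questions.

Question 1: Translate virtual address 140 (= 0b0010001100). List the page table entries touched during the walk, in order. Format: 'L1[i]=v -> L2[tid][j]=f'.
vaddr = 140 = 0b0010001100
Split: l1_idx=1, l2_idx=0, offset=12

Answer: L1[1]=1 -> L2[1][0]=16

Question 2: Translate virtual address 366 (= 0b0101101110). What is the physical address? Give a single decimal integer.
Answer: 1358

Derivation:
vaddr = 366 = 0b0101101110
Split: l1_idx=2, l2_idx=3, offset=14
L1[2] = 0
L2[0][3] = 42
paddr = 42 * 32 + 14 = 1358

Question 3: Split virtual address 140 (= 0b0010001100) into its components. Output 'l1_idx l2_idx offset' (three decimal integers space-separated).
Answer: 1 0 12

Derivation:
vaddr = 140 = 0b0010001100
  top 3 bits -> l1_idx = 1
  next 2 bits -> l2_idx = 0
  bottom 5 bits -> offset = 12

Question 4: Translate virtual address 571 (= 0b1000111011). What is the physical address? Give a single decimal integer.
Answer: 1851

Derivation:
vaddr = 571 = 0b1000111011
Split: l1_idx=4, l2_idx=1, offset=27
L1[4] = 2
L2[2][1] = 57
paddr = 57 * 32 + 27 = 1851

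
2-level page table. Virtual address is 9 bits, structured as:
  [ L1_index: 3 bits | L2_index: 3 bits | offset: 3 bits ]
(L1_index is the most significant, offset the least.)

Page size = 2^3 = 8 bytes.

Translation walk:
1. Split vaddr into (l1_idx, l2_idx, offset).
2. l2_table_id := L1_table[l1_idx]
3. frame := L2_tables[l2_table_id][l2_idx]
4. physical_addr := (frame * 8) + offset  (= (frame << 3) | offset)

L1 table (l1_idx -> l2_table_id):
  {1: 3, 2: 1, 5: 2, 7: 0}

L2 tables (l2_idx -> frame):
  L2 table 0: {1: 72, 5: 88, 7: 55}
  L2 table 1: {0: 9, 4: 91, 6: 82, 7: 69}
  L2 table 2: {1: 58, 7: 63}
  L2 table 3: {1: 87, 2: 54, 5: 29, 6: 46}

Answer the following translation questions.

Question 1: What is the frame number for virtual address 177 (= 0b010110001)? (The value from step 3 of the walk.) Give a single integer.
vaddr = 177: l1_idx=2, l2_idx=6
L1[2] = 1; L2[1][6] = 82

Answer: 82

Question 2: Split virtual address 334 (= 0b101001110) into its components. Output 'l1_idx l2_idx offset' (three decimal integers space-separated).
Answer: 5 1 6

Derivation:
vaddr = 334 = 0b101001110
  top 3 bits -> l1_idx = 5
  next 3 bits -> l2_idx = 1
  bottom 3 bits -> offset = 6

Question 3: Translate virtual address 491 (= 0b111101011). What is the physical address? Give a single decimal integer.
Answer: 707

Derivation:
vaddr = 491 = 0b111101011
Split: l1_idx=7, l2_idx=5, offset=3
L1[7] = 0
L2[0][5] = 88
paddr = 88 * 8 + 3 = 707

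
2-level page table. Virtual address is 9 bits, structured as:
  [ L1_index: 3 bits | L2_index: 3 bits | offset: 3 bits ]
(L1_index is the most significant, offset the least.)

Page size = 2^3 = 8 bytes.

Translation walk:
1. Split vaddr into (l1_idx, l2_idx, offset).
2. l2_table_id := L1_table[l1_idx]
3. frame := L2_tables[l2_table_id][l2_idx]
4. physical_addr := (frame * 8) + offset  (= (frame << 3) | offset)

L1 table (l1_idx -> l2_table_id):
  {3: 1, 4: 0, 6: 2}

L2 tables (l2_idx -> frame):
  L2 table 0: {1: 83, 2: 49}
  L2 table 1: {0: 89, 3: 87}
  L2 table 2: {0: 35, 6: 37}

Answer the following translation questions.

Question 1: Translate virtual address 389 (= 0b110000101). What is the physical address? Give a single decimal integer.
vaddr = 389 = 0b110000101
Split: l1_idx=6, l2_idx=0, offset=5
L1[6] = 2
L2[2][0] = 35
paddr = 35 * 8 + 5 = 285

Answer: 285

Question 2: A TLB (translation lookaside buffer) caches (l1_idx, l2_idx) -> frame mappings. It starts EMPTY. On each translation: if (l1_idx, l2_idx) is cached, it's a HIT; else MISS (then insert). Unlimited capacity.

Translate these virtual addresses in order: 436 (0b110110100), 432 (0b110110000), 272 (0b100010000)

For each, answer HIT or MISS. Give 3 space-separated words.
vaddr=436: (6,6) not in TLB -> MISS, insert
vaddr=432: (6,6) in TLB -> HIT
vaddr=272: (4,2) not in TLB -> MISS, insert

Answer: MISS HIT MISS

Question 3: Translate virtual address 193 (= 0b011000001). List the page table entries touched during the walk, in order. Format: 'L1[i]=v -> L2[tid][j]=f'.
Answer: L1[3]=1 -> L2[1][0]=89

Derivation:
vaddr = 193 = 0b011000001
Split: l1_idx=3, l2_idx=0, offset=1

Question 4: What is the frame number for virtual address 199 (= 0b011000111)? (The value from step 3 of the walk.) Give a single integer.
Answer: 89

Derivation:
vaddr = 199: l1_idx=3, l2_idx=0
L1[3] = 1; L2[1][0] = 89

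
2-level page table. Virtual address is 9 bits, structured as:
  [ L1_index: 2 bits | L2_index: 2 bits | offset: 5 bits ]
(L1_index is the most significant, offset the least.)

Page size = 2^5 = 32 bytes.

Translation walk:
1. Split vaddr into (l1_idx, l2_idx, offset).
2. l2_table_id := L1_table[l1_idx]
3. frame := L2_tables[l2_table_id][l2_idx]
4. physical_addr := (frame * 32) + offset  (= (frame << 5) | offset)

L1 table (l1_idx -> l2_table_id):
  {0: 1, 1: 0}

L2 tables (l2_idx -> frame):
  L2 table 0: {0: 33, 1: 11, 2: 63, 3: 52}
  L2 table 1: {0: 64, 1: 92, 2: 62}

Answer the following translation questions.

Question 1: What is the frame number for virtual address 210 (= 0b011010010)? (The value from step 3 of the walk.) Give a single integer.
vaddr = 210: l1_idx=1, l2_idx=2
L1[1] = 0; L2[0][2] = 63

Answer: 63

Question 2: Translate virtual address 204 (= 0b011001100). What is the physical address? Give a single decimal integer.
vaddr = 204 = 0b011001100
Split: l1_idx=1, l2_idx=2, offset=12
L1[1] = 0
L2[0][2] = 63
paddr = 63 * 32 + 12 = 2028

Answer: 2028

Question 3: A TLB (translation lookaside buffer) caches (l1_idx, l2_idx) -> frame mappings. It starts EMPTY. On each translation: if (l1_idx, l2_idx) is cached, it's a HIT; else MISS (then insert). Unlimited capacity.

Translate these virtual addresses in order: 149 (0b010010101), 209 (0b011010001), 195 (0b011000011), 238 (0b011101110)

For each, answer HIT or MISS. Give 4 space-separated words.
Answer: MISS MISS HIT MISS

Derivation:
vaddr=149: (1,0) not in TLB -> MISS, insert
vaddr=209: (1,2) not in TLB -> MISS, insert
vaddr=195: (1,2) in TLB -> HIT
vaddr=238: (1,3) not in TLB -> MISS, insert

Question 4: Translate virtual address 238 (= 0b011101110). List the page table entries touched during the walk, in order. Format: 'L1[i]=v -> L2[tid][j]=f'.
Answer: L1[1]=0 -> L2[0][3]=52

Derivation:
vaddr = 238 = 0b011101110
Split: l1_idx=1, l2_idx=3, offset=14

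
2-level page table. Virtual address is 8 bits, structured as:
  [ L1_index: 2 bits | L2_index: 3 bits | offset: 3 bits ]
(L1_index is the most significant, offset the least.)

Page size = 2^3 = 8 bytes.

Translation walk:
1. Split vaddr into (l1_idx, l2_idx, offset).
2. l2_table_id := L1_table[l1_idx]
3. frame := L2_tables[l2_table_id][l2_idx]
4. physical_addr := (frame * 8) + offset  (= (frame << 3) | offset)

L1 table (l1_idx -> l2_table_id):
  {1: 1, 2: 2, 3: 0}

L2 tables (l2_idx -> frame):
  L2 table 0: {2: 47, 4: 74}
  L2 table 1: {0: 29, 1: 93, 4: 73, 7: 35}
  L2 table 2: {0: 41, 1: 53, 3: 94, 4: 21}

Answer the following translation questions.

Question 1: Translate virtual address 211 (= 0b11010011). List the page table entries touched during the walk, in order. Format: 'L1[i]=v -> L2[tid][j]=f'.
vaddr = 211 = 0b11010011
Split: l1_idx=3, l2_idx=2, offset=3

Answer: L1[3]=0 -> L2[0][2]=47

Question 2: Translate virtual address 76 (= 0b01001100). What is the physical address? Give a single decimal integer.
Answer: 748

Derivation:
vaddr = 76 = 0b01001100
Split: l1_idx=1, l2_idx=1, offset=4
L1[1] = 1
L2[1][1] = 93
paddr = 93 * 8 + 4 = 748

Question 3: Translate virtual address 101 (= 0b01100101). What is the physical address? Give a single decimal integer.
vaddr = 101 = 0b01100101
Split: l1_idx=1, l2_idx=4, offset=5
L1[1] = 1
L2[1][4] = 73
paddr = 73 * 8 + 5 = 589

Answer: 589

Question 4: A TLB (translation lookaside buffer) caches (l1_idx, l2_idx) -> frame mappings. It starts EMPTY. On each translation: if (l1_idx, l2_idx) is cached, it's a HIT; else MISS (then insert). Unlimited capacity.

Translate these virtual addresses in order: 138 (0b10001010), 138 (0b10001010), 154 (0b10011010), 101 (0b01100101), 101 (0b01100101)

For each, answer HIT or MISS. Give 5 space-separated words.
vaddr=138: (2,1) not in TLB -> MISS, insert
vaddr=138: (2,1) in TLB -> HIT
vaddr=154: (2,3) not in TLB -> MISS, insert
vaddr=101: (1,4) not in TLB -> MISS, insert
vaddr=101: (1,4) in TLB -> HIT

Answer: MISS HIT MISS MISS HIT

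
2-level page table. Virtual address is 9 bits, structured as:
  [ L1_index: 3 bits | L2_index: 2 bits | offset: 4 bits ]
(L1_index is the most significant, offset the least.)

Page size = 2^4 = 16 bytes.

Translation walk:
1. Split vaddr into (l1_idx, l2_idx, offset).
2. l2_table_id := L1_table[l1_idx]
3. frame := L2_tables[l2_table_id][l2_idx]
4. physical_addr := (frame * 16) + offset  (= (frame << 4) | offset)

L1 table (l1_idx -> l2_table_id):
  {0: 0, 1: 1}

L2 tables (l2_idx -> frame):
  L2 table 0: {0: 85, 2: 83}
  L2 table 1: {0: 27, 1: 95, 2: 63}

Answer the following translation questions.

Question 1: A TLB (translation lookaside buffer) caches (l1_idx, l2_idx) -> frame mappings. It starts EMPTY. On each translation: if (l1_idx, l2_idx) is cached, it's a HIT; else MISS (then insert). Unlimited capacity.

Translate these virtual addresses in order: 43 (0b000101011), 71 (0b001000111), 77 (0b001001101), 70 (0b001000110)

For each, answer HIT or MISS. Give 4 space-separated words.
vaddr=43: (0,2) not in TLB -> MISS, insert
vaddr=71: (1,0) not in TLB -> MISS, insert
vaddr=77: (1,0) in TLB -> HIT
vaddr=70: (1,0) in TLB -> HIT

Answer: MISS MISS HIT HIT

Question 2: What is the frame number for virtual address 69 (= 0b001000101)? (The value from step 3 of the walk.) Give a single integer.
Answer: 27

Derivation:
vaddr = 69: l1_idx=1, l2_idx=0
L1[1] = 1; L2[1][0] = 27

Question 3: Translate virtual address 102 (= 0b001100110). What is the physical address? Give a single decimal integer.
vaddr = 102 = 0b001100110
Split: l1_idx=1, l2_idx=2, offset=6
L1[1] = 1
L2[1][2] = 63
paddr = 63 * 16 + 6 = 1014

Answer: 1014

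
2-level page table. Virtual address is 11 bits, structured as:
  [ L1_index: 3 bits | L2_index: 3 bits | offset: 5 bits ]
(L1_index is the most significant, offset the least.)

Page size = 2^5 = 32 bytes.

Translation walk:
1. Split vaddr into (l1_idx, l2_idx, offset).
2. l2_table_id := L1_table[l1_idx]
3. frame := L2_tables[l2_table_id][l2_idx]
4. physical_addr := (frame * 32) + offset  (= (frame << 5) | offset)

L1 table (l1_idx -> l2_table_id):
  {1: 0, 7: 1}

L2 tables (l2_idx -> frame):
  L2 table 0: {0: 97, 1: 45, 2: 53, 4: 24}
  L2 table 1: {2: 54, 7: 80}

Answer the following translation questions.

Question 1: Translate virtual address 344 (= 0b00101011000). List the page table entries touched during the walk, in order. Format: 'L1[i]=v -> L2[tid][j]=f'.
Answer: L1[1]=0 -> L2[0][2]=53

Derivation:
vaddr = 344 = 0b00101011000
Split: l1_idx=1, l2_idx=2, offset=24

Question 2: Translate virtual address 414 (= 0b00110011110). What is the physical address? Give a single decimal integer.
Answer: 798

Derivation:
vaddr = 414 = 0b00110011110
Split: l1_idx=1, l2_idx=4, offset=30
L1[1] = 0
L2[0][4] = 24
paddr = 24 * 32 + 30 = 798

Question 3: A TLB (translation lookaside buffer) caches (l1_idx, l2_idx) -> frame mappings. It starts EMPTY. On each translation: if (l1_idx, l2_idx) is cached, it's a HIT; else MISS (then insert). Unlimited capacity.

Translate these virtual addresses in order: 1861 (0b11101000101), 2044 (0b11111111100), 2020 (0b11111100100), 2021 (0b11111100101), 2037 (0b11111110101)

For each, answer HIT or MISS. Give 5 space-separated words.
vaddr=1861: (7,2) not in TLB -> MISS, insert
vaddr=2044: (7,7) not in TLB -> MISS, insert
vaddr=2020: (7,7) in TLB -> HIT
vaddr=2021: (7,7) in TLB -> HIT
vaddr=2037: (7,7) in TLB -> HIT

Answer: MISS MISS HIT HIT HIT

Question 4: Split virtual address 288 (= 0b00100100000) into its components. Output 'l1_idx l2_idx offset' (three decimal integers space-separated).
vaddr = 288 = 0b00100100000
  top 3 bits -> l1_idx = 1
  next 3 bits -> l2_idx = 1
  bottom 5 bits -> offset = 0

Answer: 1 1 0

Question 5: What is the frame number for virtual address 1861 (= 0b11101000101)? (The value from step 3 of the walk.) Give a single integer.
Answer: 54

Derivation:
vaddr = 1861: l1_idx=7, l2_idx=2
L1[7] = 1; L2[1][2] = 54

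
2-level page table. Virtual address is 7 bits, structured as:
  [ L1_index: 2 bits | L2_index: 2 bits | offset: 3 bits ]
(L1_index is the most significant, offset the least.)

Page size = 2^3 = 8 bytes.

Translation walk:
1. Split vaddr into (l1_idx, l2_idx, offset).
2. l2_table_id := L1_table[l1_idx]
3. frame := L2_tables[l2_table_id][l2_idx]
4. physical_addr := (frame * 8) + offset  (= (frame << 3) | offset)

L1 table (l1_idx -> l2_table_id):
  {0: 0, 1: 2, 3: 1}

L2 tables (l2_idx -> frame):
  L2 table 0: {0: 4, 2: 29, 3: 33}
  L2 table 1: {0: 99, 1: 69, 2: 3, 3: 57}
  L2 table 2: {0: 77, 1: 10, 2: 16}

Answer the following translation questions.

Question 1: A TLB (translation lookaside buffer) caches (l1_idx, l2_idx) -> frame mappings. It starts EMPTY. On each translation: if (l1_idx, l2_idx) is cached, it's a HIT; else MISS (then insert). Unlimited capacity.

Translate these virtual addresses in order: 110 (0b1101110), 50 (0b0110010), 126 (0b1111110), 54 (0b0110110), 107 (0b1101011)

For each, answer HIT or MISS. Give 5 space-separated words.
vaddr=110: (3,1) not in TLB -> MISS, insert
vaddr=50: (1,2) not in TLB -> MISS, insert
vaddr=126: (3,3) not in TLB -> MISS, insert
vaddr=54: (1,2) in TLB -> HIT
vaddr=107: (3,1) in TLB -> HIT

Answer: MISS MISS MISS HIT HIT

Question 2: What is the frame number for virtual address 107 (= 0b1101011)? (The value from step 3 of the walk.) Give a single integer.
vaddr = 107: l1_idx=3, l2_idx=1
L1[3] = 1; L2[1][1] = 69

Answer: 69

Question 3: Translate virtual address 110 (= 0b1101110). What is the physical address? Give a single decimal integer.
vaddr = 110 = 0b1101110
Split: l1_idx=3, l2_idx=1, offset=6
L1[3] = 1
L2[1][1] = 69
paddr = 69 * 8 + 6 = 558

Answer: 558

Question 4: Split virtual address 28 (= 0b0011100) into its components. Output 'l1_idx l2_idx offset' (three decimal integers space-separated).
vaddr = 28 = 0b0011100
  top 2 bits -> l1_idx = 0
  next 2 bits -> l2_idx = 3
  bottom 3 bits -> offset = 4

Answer: 0 3 4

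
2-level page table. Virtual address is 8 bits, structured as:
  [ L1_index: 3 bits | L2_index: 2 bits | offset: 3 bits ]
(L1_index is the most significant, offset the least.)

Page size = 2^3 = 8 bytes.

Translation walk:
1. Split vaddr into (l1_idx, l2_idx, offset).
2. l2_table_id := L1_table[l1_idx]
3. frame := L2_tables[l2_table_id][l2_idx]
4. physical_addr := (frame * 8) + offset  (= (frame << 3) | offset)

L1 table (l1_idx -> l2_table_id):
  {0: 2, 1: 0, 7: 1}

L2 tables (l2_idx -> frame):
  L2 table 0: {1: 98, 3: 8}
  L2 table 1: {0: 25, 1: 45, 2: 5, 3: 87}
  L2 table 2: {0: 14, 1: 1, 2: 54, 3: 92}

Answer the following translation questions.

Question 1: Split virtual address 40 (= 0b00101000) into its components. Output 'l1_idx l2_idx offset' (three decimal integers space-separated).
vaddr = 40 = 0b00101000
  top 3 bits -> l1_idx = 1
  next 2 bits -> l2_idx = 1
  bottom 3 bits -> offset = 0

Answer: 1 1 0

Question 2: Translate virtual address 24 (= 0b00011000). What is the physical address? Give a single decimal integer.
vaddr = 24 = 0b00011000
Split: l1_idx=0, l2_idx=3, offset=0
L1[0] = 2
L2[2][3] = 92
paddr = 92 * 8 + 0 = 736

Answer: 736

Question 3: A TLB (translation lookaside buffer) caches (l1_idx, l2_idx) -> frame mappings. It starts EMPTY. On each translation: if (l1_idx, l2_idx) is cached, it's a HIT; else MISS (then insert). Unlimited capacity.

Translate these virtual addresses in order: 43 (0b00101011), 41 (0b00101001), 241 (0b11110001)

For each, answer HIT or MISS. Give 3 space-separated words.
vaddr=43: (1,1) not in TLB -> MISS, insert
vaddr=41: (1,1) in TLB -> HIT
vaddr=241: (7,2) not in TLB -> MISS, insert

Answer: MISS HIT MISS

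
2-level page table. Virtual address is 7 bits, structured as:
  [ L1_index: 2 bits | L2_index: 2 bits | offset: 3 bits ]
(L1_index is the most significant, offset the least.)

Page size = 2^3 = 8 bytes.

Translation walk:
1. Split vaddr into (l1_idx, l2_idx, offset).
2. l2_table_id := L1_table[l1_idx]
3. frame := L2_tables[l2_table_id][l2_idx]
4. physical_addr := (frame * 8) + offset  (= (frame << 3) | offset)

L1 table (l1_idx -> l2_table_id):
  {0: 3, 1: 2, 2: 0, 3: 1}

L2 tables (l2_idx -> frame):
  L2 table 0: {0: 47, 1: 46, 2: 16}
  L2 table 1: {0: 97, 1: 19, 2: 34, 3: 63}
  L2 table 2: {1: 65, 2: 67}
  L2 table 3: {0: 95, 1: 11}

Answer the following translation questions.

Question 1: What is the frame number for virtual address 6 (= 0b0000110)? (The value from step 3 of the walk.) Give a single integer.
Answer: 95

Derivation:
vaddr = 6: l1_idx=0, l2_idx=0
L1[0] = 3; L2[3][0] = 95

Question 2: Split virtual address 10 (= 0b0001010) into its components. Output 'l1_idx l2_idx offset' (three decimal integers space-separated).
vaddr = 10 = 0b0001010
  top 2 bits -> l1_idx = 0
  next 2 bits -> l2_idx = 1
  bottom 3 bits -> offset = 2

Answer: 0 1 2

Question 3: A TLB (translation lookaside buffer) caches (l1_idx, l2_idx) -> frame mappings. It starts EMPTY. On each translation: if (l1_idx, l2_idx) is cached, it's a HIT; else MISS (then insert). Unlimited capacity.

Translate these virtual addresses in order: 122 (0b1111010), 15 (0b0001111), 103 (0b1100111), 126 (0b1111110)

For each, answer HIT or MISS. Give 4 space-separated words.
Answer: MISS MISS MISS HIT

Derivation:
vaddr=122: (3,3) not in TLB -> MISS, insert
vaddr=15: (0,1) not in TLB -> MISS, insert
vaddr=103: (3,0) not in TLB -> MISS, insert
vaddr=126: (3,3) in TLB -> HIT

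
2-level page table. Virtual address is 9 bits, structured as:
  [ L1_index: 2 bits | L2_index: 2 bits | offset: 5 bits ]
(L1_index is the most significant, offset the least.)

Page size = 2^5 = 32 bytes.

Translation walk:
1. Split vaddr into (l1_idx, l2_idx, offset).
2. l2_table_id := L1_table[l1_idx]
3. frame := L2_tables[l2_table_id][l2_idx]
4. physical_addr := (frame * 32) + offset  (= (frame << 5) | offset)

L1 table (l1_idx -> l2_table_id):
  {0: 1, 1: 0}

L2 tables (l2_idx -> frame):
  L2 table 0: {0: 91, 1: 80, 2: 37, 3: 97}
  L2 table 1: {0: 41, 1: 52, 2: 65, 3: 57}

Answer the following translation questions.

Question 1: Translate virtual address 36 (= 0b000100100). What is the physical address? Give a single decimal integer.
Answer: 1668

Derivation:
vaddr = 36 = 0b000100100
Split: l1_idx=0, l2_idx=1, offset=4
L1[0] = 1
L2[1][1] = 52
paddr = 52 * 32 + 4 = 1668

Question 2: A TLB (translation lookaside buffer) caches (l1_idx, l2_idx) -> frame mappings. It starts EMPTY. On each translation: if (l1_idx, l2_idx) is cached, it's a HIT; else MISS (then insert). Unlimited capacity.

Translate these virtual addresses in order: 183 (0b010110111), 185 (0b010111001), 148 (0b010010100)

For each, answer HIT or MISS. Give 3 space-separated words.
vaddr=183: (1,1) not in TLB -> MISS, insert
vaddr=185: (1,1) in TLB -> HIT
vaddr=148: (1,0) not in TLB -> MISS, insert

Answer: MISS HIT MISS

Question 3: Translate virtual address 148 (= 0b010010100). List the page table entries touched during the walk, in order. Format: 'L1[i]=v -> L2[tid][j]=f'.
Answer: L1[1]=0 -> L2[0][0]=91

Derivation:
vaddr = 148 = 0b010010100
Split: l1_idx=1, l2_idx=0, offset=20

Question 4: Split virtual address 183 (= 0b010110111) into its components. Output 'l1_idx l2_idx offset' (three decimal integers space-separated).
Answer: 1 1 23

Derivation:
vaddr = 183 = 0b010110111
  top 2 bits -> l1_idx = 1
  next 2 bits -> l2_idx = 1
  bottom 5 bits -> offset = 23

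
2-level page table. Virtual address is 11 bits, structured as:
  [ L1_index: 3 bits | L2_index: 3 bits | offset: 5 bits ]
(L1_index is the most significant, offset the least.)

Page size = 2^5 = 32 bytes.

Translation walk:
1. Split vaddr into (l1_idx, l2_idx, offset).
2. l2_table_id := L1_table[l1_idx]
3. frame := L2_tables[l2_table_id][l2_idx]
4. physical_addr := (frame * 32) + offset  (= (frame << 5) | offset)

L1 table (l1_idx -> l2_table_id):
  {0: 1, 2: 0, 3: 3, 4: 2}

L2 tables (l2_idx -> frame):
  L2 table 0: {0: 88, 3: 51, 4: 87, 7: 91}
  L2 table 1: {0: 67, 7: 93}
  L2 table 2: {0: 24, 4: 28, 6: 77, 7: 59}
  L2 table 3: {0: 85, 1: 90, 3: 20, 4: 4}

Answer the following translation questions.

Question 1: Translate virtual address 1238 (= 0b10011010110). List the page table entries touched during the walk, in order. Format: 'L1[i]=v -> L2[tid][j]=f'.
Answer: L1[4]=2 -> L2[2][6]=77

Derivation:
vaddr = 1238 = 0b10011010110
Split: l1_idx=4, l2_idx=6, offset=22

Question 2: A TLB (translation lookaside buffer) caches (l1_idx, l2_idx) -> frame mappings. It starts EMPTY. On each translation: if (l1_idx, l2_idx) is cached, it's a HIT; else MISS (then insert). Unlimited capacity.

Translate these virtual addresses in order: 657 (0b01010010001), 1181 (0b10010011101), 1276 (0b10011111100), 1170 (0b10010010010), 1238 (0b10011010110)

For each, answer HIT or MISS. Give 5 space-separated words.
Answer: MISS MISS MISS HIT MISS

Derivation:
vaddr=657: (2,4) not in TLB -> MISS, insert
vaddr=1181: (4,4) not in TLB -> MISS, insert
vaddr=1276: (4,7) not in TLB -> MISS, insert
vaddr=1170: (4,4) in TLB -> HIT
vaddr=1238: (4,6) not in TLB -> MISS, insert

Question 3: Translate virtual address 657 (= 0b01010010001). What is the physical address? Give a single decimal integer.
Answer: 2801

Derivation:
vaddr = 657 = 0b01010010001
Split: l1_idx=2, l2_idx=4, offset=17
L1[2] = 0
L2[0][4] = 87
paddr = 87 * 32 + 17 = 2801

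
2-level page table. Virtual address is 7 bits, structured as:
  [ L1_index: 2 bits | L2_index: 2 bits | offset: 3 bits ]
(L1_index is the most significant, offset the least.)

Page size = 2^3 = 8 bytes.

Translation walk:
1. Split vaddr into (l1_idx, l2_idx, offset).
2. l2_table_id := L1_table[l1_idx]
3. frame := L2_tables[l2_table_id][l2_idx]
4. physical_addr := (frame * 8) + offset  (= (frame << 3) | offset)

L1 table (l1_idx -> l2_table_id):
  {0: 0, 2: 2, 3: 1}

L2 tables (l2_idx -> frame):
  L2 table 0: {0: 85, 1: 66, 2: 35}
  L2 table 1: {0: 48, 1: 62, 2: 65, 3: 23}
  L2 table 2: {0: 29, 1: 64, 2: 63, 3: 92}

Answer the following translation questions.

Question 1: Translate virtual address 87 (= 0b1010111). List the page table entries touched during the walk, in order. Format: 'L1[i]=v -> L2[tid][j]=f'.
vaddr = 87 = 0b1010111
Split: l1_idx=2, l2_idx=2, offset=7

Answer: L1[2]=2 -> L2[2][2]=63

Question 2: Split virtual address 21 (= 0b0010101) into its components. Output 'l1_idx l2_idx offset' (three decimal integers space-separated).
Answer: 0 2 5

Derivation:
vaddr = 21 = 0b0010101
  top 2 bits -> l1_idx = 0
  next 2 bits -> l2_idx = 2
  bottom 3 bits -> offset = 5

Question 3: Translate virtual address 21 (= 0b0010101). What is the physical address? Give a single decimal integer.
Answer: 285

Derivation:
vaddr = 21 = 0b0010101
Split: l1_idx=0, l2_idx=2, offset=5
L1[0] = 0
L2[0][2] = 35
paddr = 35 * 8 + 5 = 285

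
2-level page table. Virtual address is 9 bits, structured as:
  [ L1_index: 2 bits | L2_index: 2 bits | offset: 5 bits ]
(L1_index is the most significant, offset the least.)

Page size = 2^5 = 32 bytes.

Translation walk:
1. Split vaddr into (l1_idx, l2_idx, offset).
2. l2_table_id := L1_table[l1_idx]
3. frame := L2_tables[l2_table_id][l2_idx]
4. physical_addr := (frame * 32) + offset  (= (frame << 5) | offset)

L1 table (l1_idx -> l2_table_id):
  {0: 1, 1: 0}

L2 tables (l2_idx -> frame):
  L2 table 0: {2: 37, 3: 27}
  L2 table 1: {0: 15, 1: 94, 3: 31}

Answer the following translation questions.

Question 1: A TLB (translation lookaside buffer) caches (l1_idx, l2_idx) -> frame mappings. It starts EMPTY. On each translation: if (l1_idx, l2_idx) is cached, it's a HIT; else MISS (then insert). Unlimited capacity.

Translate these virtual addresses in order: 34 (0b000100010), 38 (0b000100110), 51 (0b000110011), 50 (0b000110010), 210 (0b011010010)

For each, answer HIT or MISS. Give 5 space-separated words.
vaddr=34: (0,1) not in TLB -> MISS, insert
vaddr=38: (0,1) in TLB -> HIT
vaddr=51: (0,1) in TLB -> HIT
vaddr=50: (0,1) in TLB -> HIT
vaddr=210: (1,2) not in TLB -> MISS, insert

Answer: MISS HIT HIT HIT MISS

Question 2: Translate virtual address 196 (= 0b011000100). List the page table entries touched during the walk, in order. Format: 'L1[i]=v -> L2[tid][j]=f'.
Answer: L1[1]=0 -> L2[0][2]=37

Derivation:
vaddr = 196 = 0b011000100
Split: l1_idx=1, l2_idx=2, offset=4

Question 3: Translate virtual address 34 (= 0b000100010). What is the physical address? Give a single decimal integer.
Answer: 3010

Derivation:
vaddr = 34 = 0b000100010
Split: l1_idx=0, l2_idx=1, offset=2
L1[0] = 1
L2[1][1] = 94
paddr = 94 * 32 + 2 = 3010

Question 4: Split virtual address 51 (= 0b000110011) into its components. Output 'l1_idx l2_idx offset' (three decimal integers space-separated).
vaddr = 51 = 0b000110011
  top 2 bits -> l1_idx = 0
  next 2 bits -> l2_idx = 1
  bottom 5 bits -> offset = 19

Answer: 0 1 19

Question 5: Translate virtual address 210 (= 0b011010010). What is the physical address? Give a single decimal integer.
Answer: 1202

Derivation:
vaddr = 210 = 0b011010010
Split: l1_idx=1, l2_idx=2, offset=18
L1[1] = 0
L2[0][2] = 37
paddr = 37 * 32 + 18 = 1202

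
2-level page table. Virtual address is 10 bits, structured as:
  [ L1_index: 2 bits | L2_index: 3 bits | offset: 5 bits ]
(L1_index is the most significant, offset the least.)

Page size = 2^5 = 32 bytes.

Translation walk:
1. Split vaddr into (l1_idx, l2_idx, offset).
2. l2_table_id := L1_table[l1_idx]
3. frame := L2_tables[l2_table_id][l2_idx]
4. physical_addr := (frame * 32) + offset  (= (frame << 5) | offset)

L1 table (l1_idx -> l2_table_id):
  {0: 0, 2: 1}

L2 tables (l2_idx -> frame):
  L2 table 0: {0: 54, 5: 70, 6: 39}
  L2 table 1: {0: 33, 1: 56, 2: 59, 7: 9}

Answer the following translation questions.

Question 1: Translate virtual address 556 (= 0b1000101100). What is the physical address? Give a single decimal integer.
Answer: 1804

Derivation:
vaddr = 556 = 0b1000101100
Split: l1_idx=2, l2_idx=1, offset=12
L1[2] = 1
L2[1][1] = 56
paddr = 56 * 32 + 12 = 1804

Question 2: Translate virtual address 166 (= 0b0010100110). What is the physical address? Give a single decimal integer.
Answer: 2246

Derivation:
vaddr = 166 = 0b0010100110
Split: l1_idx=0, l2_idx=5, offset=6
L1[0] = 0
L2[0][5] = 70
paddr = 70 * 32 + 6 = 2246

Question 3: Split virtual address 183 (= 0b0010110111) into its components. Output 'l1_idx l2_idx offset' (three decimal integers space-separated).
Answer: 0 5 23

Derivation:
vaddr = 183 = 0b0010110111
  top 2 bits -> l1_idx = 0
  next 3 bits -> l2_idx = 5
  bottom 5 bits -> offset = 23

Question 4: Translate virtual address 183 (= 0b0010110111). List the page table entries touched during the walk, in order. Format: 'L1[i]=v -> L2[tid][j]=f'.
Answer: L1[0]=0 -> L2[0][5]=70

Derivation:
vaddr = 183 = 0b0010110111
Split: l1_idx=0, l2_idx=5, offset=23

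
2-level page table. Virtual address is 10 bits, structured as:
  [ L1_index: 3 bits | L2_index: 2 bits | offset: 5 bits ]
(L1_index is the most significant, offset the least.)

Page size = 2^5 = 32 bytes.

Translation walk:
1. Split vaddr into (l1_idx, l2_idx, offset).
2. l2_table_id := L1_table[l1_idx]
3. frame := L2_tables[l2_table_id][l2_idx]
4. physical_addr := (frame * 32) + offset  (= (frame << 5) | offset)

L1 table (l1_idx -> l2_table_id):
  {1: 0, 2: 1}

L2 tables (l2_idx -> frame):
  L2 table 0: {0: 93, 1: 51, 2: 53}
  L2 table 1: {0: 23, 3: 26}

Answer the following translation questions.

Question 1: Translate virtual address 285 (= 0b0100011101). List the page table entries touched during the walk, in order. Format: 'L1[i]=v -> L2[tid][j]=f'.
vaddr = 285 = 0b0100011101
Split: l1_idx=2, l2_idx=0, offset=29

Answer: L1[2]=1 -> L2[1][0]=23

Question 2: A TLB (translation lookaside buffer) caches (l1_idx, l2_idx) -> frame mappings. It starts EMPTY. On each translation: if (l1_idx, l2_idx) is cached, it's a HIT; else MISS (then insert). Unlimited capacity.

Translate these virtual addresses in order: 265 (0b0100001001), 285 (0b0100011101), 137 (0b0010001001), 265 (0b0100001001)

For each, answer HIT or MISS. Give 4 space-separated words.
Answer: MISS HIT MISS HIT

Derivation:
vaddr=265: (2,0) not in TLB -> MISS, insert
vaddr=285: (2,0) in TLB -> HIT
vaddr=137: (1,0) not in TLB -> MISS, insert
vaddr=265: (2,0) in TLB -> HIT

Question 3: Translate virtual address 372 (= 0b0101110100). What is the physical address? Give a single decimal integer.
vaddr = 372 = 0b0101110100
Split: l1_idx=2, l2_idx=3, offset=20
L1[2] = 1
L2[1][3] = 26
paddr = 26 * 32 + 20 = 852

Answer: 852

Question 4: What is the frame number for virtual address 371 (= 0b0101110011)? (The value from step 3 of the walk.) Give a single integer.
Answer: 26

Derivation:
vaddr = 371: l1_idx=2, l2_idx=3
L1[2] = 1; L2[1][3] = 26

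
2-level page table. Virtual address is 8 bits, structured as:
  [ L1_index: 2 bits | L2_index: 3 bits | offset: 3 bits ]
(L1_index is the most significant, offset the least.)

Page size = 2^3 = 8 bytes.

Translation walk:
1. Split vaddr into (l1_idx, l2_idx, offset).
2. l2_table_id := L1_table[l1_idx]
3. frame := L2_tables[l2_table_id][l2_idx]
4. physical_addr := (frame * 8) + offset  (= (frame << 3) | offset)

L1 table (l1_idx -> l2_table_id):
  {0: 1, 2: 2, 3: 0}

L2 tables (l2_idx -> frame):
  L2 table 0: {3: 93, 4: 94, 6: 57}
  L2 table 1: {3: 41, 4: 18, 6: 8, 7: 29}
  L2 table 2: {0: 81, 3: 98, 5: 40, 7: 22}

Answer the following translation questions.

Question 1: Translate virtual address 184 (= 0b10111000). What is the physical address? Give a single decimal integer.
Answer: 176

Derivation:
vaddr = 184 = 0b10111000
Split: l1_idx=2, l2_idx=7, offset=0
L1[2] = 2
L2[2][7] = 22
paddr = 22 * 8 + 0 = 176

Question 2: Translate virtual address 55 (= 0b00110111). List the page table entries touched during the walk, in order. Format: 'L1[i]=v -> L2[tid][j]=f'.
Answer: L1[0]=1 -> L2[1][6]=8

Derivation:
vaddr = 55 = 0b00110111
Split: l1_idx=0, l2_idx=6, offset=7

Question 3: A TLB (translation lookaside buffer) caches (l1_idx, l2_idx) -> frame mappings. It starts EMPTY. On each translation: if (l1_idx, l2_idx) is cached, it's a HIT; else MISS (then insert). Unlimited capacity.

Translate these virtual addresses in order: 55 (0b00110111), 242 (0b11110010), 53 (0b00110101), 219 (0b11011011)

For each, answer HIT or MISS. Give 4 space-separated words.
Answer: MISS MISS HIT MISS

Derivation:
vaddr=55: (0,6) not in TLB -> MISS, insert
vaddr=242: (3,6) not in TLB -> MISS, insert
vaddr=53: (0,6) in TLB -> HIT
vaddr=219: (3,3) not in TLB -> MISS, insert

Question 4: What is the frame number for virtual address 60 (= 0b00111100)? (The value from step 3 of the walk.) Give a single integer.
vaddr = 60: l1_idx=0, l2_idx=7
L1[0] = 1; L2[1][7] = 29

Answer: 29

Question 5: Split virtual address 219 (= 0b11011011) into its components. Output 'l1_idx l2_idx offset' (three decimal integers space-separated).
Answer: 3 3 3

Derivation:
vaddr = 219 = 0b11011011
  top 2 bits -> l1_idx = 3
  next 3 bits -> l2_idx = 3
  bottom 3 bits -> offset = 3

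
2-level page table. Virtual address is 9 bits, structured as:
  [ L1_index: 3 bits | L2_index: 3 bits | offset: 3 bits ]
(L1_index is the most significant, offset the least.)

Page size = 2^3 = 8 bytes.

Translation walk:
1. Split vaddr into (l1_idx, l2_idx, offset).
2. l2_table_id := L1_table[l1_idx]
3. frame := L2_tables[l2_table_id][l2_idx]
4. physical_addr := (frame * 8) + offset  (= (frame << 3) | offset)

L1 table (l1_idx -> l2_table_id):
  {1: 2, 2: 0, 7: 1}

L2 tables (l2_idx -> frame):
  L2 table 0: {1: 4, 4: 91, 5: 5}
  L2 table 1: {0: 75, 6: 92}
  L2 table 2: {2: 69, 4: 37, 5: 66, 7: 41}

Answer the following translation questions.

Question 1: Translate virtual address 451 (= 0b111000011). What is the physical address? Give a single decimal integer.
Answer: 603

Derivation:
vaddr = 451 = 0b111000011
Split: l1_idx=7, l2_idx=0, offset=3
L1[7] = 1
L2[1][0] = 75
paddr = 75 * 8 + 3 = 603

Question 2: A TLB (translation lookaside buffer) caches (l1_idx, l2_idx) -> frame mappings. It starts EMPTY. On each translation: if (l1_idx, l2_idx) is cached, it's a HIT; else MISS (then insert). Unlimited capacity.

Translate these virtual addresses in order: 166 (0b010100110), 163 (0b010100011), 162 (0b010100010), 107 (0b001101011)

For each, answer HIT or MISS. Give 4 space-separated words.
Answer: MISS HIT HIT MISS

Derivation:
vaddr=166: (2,4) not in TLB -> MISS, insert
vaddr=163: (2,4) in TLB -> HIT
vaddr=162: (2,4) in TLB -> HIT
vaddr=107: (1,5) not in TLB -> MISS, insert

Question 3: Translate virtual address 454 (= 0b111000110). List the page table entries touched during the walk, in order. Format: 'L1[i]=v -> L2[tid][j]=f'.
Answer: L1[7]=1 -> L2[1][0]=75

Derivation:
vaddr = 454 = 0b111000110
Split: l1_idx=7, l2_idx=0, offset=6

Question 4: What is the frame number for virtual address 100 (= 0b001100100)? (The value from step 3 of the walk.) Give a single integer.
vaddr = 100: l1_idx=1, l2_idx=4
L1[1] = 2; L2[2][4] = 37

Answer: 37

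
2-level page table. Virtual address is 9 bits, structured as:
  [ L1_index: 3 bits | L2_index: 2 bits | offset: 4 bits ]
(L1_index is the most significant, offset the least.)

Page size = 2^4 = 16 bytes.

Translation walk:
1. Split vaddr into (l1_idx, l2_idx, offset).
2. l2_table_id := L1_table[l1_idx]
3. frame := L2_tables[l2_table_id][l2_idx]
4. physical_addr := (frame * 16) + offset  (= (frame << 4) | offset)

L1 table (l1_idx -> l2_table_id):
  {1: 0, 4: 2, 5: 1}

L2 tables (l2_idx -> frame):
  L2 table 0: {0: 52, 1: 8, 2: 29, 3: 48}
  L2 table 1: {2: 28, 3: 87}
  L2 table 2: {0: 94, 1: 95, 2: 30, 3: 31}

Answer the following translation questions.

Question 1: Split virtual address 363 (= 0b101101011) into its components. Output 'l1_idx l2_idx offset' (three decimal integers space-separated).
vaddr = 363 = 0b101101011
  top 3 bits -> l1_idx = 5
  next 2 bits -> l2_idx = 2
  bottom 4 bits -> offset = 11

Answer: 5 2 11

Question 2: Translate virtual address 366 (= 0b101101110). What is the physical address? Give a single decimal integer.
vaddr = 366 = 0b101101110
Split: l1_idx=5, l2_idx=2, offset=14
L1[5] = 1
L2[1][2] = 28
paddr = 28 * 16 + 14 = 462

Answer: 462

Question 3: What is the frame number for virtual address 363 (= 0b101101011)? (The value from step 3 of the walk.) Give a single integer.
Answer: 28

Derivation:
vaddr = 363: l1_idx=5, l2_idx=2
L1[5] = 1; L2[1][2] = 28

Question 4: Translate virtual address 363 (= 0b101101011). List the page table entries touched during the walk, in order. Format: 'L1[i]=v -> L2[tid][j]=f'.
Answer: L1[5]=1 -> L2[1][2]=28

Derivation:
vaddr = 363 = 0b101101011
Split: l1_idx=5, l2_idx=2, offset=11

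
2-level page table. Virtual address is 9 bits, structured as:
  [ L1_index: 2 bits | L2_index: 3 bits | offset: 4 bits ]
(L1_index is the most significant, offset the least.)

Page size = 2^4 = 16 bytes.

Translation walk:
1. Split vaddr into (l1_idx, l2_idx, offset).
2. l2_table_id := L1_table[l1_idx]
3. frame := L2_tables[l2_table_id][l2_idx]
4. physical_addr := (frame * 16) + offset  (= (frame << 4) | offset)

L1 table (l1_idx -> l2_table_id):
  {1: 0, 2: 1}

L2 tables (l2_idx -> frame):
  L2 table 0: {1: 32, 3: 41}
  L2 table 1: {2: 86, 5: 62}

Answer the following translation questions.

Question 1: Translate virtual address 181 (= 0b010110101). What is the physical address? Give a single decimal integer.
Answer: 661

Derivation:
vaddr = 181 = 0b010110101
Split: l1_idx=1, l2_idx=3, offset=5
L1[1] = 0
L2[0][3] = 41
paddr = 41 * 16 + 5 = 661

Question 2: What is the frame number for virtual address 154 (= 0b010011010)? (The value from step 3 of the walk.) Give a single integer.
Answer: 32

Derivation:
vaddr = 154: l1_idx=1, l2_idx=1
L1[1] = 0; L2[0][1] = 32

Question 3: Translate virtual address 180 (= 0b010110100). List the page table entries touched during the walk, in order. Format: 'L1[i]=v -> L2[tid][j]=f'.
Answer: L1[1]=0 -> L2[0][3]=41

Derivation:
vaddr = 180 = 0b010110100
Split: l1_idx=1, l2_idx=3, offset=4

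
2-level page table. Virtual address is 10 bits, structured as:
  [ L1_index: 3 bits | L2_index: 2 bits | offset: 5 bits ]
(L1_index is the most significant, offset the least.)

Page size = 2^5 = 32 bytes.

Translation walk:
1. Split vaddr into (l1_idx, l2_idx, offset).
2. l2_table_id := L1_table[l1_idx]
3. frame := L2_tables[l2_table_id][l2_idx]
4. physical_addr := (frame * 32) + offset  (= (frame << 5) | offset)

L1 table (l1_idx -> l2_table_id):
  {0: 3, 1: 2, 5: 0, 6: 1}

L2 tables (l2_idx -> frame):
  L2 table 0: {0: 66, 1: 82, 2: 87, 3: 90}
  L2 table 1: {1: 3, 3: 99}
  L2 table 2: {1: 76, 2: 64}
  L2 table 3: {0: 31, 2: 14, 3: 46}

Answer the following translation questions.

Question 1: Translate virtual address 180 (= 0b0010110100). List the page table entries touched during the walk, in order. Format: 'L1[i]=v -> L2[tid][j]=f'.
vaddr = 180 = 0b0010110100
Split: l1_idx=1, l2_idx=1, offset=20

Answer: L1[1]=2 -> L2[2][1]=76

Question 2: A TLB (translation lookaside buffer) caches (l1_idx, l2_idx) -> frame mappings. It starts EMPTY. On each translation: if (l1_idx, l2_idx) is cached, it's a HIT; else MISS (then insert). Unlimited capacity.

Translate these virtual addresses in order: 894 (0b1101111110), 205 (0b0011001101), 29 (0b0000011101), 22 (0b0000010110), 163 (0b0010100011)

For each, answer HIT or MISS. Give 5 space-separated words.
vaddr=894: (6,3) not in TLB -> MISS, insert
vaddr=205: (1,2) not in TLB -> MISS, insert
vaddr=29: (0,0) not in TLB -> MISS, insert
vaddr=22: (0,0) in TLB -> HIT
vaddr=163: (1,1) not in TLB -> MISS, insert

Answer: MISS MISS MISS HIT MISS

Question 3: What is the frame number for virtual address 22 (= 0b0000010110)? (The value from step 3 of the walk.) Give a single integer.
vaddr = 22: l1_idx=0, l2_idx=0
L1[0] = 3; L2[3][0] = 31

Answer: 31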